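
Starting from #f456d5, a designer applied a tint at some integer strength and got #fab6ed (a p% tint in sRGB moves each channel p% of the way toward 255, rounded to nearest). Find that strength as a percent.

57%

#f456d5 is rgb(244, 86, 213); #fab6ed is rgb(250, 182, 237).
On the G channel (widest range): 182 ≈ 86 + (p/100)(255 − 86), so p ≈ 100×(182 − 86)/(255 − 86) = 9600/169 = 56.80.
p = 57 reproduces all three channels after rounding.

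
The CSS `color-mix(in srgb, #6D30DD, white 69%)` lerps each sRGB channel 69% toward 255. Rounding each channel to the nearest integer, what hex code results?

#6D30DD is rgb(109, 48, 221).
Lerp each channel 69% toward 255:
  R: 109 + 0.69×(255−109) = 109 + 100.74 = 209.74 → 210
  G: 48 + 142.83 = 190.83 → 191
  B: 221 + 23.46 = 244.46 → 244
rgb(210, 191, 244) = #D2BFF4.

#D2BFF4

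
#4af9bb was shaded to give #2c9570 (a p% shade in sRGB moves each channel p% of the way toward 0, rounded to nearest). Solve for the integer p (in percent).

40%

#4af9bb is rgb(74, 249, 187); #2c9570 is rgb(44, 149, 112).
On the G channel (widest range): 149 ≈ 249 + (p/100)(0 − 249), so p ≈ 100×(149 − 249)/(0 − 249) = -10000/-249 = 40.16.
p = 40 reproduces all three channels after rounding.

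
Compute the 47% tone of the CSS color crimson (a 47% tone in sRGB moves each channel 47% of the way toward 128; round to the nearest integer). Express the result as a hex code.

#b1475c

CSS crimson is rgb(220, 20, 60).
A 47% tone moves each channel 47% toward 128:
  R: 220 + 0.47×(128−220) = 220 − 43.24 = 176.76 → 177
  G: 20 + 50.76 = 70.76 → 71
  B: 60 + 0.47×(128−60) = 60 + 31.96 = 91.96 → 92
rgb(177, 71, 92) = #b1475c.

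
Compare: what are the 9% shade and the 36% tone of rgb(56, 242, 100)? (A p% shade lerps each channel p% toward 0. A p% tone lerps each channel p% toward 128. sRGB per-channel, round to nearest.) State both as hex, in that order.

#33dc5b, #52c96e

9% shade:
  R: 56 − 5.04 = 50.96 → 51
  G: 242 + 0.09×(0−242) = 242 − 21.78 = 220.22 → 220
  B: 100 − 9 = 91 → 91
  → #33dc5b
36% tone:
  R: 56 + 25.92 = 81.92 → 82
  G: 242 + 0.36×(128−242) = 242 − 41.04 = 200.96 → 201
  B: 100 + 10.08 = 110.08 → 110
  → #52c96e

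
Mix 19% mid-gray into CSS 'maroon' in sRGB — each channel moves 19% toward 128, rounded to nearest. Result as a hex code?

CSS maroon is rgb(128, 0, 0).
Per channel, c → c + 0.19(128 − c):
  R: 128 + 0 = 128 → 128
  G: 0 + 0.19×(128−0) = 0 + 24.32 = 24.32 → 24
  B: 0 + 0.19×(128−0) = 0 + 24.32 = 24.32 → 24
rgb(128, 24, 24) = #801818.

#801818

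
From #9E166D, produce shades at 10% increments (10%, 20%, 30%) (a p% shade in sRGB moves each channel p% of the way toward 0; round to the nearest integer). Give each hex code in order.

#8E1462, #7E1257, #6F0F4C

#9E166D is rgb(158, 22, 109).
10%: (158 − 15.8 = 142.2→142, 22 − 2.2 = 19.8→20, 109 − 10.9 = 98.1→98) → #8E1462
20%: (158 − 31.6 = 126.4→126, 22 − 4.4 = 17.6→18, 109 − 21.8 = 87.2→87) → #7E1257
30%: (158 − 47.4 = 110.6→111, 22 − 6.6 = 15.4→15, 109 − 32.7 = 76.3→76) → #6F0F4C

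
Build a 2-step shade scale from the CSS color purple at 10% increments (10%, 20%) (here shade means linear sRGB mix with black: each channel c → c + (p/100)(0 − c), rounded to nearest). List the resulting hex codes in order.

#730073, #660066

CSS purple is rgb(128, 0, 128).
10%: (128 − 12.8 = 115.2→115, 0→0, 128 − 12.8 = 115.2→115) → #730073
20%: (128 − 25.6 = 102.4→102, 0→0, 128 − 25.6 = 102.4→102) → #660066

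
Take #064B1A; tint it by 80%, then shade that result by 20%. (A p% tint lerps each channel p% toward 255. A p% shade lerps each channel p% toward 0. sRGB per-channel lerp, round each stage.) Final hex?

#064B1A is rgb(6, 75, 26).
Lerp each channel 80% toward 255:
  R: 6 + 0.8×(255−6) = 6 + 199.2 = 205.2 → 205
  G: 75 + 0.8×(255−75) = 75 + 144 = 219 → 219
  B: 26 + 0.8×(255−26) = 26 + 183.2 = 209.2 → 209
After the tint: rgb(205, 219, 209) = #CDDBD1.
Lerp each channel 20% toward 0:
  R: 205 − 41 = 164 → 164
  G: 219 + 0.2×(0−219) = 219 − 43.8 = 175.2 → 175
  B: 209 + 0.2×(0−209) = 209 − 41.8 = 167.2 → 167
rgb(164, 175, 167) = #A4AFA7.

#A4AFA7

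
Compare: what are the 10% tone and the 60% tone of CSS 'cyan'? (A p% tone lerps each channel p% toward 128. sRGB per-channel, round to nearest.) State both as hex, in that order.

#0DF2F2, #4DB3B3

CSS cyan is rgb(0, 255, 255).
10% tone:
  R: 0 + 12.8 = 12.8 → 13
  G: 255 + 0.1×(128−255) = 255 − 12.7 = 242.3 → 242
  B: 255 + 0.1×(128−255) = 255 − 12.7 = 242.3 → 242
  → #0DF2F2
60% tone:
  R: 0 + 76.8 = 76.8 → 77
  G: 255 − 76.2 = 178.8 → 179
  B: 255 − 76.2 = 178.8 → 179
  → #4DB3B3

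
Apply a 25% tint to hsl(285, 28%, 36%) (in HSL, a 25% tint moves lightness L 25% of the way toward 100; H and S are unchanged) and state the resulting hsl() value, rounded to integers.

hsl(285, 28%, 52%)

L moves 25% from 36 toward 100: 36 + 16 = 52 → 52.
H and S are unchanged.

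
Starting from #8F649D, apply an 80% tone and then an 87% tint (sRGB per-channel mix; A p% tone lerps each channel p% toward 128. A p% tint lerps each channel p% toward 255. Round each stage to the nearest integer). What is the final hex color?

#8F649D is rgb(143, 100, 157).
Per channel, c → c + 0.8(128 − c):
  R: 143 + 0.8×(128−143) = 143 − 12 = 131 → 131
  G: 100 + 0.8×(128−100) = 100 + 22.4 = 122.4 → 122
  B: 157 − 23.2 = 133.8 → 134
After the tone: rgb(131, 122, 134) = #837A86.
An 87% tint moves each channel 87% toward 255:
  R: 131 + 0.87×(255−131) = 131 + 107.88 = 238.88 → 239
  G: 122 + 0.87×(255−122) = 122 + 115.71 = 237.71 → 238
  B: 134 + 0.87×(255−134) = 134 + 105.27 = 239.27 → 239
rgb(239, 238, 239) = #EFEEEF.

#EFEEEF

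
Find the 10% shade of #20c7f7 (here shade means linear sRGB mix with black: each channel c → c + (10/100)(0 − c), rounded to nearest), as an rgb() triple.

#20c7f7 is rgb(32, 199, 247).
A 10% shade moves each channel 10% toward 0:
  R: 32 + 0.1×(0−32) = 32 − 3.2 = 28.8 → 29
  G: 199 + 0.1×(0−199) = 199 − 19.9 = 179.1 → 179
  B: 247 + 0.1×(0−247) = 247 − 24.7 = 222.3 → 222

rgb(29, 179, 222)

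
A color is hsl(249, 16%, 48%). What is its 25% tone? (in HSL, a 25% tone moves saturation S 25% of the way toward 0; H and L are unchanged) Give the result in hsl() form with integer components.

hsl(249, 12%, 48%)

S moves 25% from 16 toward 0: 16 − 4 = 12 → 12.
H and L are unchanged.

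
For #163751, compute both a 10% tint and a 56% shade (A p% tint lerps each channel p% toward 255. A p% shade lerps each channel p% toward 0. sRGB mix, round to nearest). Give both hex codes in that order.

#163751 is rgb(22, 55, 81).
10% tint:
  R: 22 + 23.3 = 45.3 → 45
  G: 55 + 20 = 75 → 75
  B: 81 + 0.1×(255−81) = 81 + 17.4 = 98.4 → 98
  → #2D4B62
56% shade:
  R: 22 + 0.56×(0−22) = 22 − 12.32 = 9.68 → 10
  G: 55 − 30.8 = 24.2 → 24
  B: 81 + 0.56×(0−81) = 81 − 45.36 = 35.64 → 36
  → #0A1824

#2D4B62, #0A1824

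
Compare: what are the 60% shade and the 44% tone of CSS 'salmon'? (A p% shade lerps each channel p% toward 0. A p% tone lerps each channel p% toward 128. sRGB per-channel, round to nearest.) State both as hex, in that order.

#64332e, #c48078

CSS salmon is rgb(250, 128, 114).
60% shade:
  R: 250 − 150 = 100 → 100
  G: 128 − 76.8 = 51.2 → 51
  B: 114 + 0.6×(0−114) = 114 − 68.4 = 45.6 → 46
  → #64332e
44% tone:
  R: 250 + 0.44×(128−250) = 250 − 53.68 = 196.32 → 196
  G: 128 + 0 = 128 → 128
  B: 114 + 0.44×(128−114) = 114 + 6.16 = 120.16 → 120
  → #c48078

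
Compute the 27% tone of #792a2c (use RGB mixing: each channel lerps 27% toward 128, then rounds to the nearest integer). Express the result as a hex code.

#7b4143

#792a2c is rgb(121, 42, 44).
A 27% tone moves each channel 27% toward 128:
  R: 121 + 0.27×(128−121) = 121 + 1.89 = 122.89 → 123
  G: 42 + 0.27×(128−42) = 42 + 23.22 = 65.22 → 65
  B: 44 + 0.27×(128−44) = 44 + 22.68 = 66.68 → 67
rgb(123, 65, 67) = #7b4143.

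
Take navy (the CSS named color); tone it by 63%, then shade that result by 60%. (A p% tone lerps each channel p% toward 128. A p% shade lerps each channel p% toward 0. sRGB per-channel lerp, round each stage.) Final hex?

CSS navy is rgb(0, 0, 128).
A 63% tone moves each channel 63% toward 128:
  R: 0 + 0.63×(128−0) = 0 + 80.64 = 80.64 → 81
  G: 0 + 80.64 = 80.64 → 81
  B: 128 + 0.63×(128−128) = 128 + 0 = 128 → 128
After the tone: rgb(81, 81, 128) = #515180.
Lerp each channel 60% toward 0:
  R: 81 + 0.6×(0−81) = 81 − 48.6 = 32.4 → 32
  G: 81 + 0.6×(0−81) = 81 − 48.6 = 32.4 → 32
  B: 128 + 0.6×(0−128) = 128 − 76.8 = 51.2 → 51
rgb(32, 32, 51) = #202033.

#202033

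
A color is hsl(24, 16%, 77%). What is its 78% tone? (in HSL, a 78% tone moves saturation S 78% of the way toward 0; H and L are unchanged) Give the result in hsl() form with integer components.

S moves 78% from 16 toward 0: 16 − 12.48 = 3.52 → 4.
H and L are unchanged.

hsl(24, 4%, 77%)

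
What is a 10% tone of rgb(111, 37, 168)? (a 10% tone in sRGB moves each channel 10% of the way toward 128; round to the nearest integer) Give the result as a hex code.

#712ea4

Lerp each channel 10% toward 128:
  R: 111 + 1.7 = 112.7 → 113
  G: 37 + 0.1×(128−37) = 37 + 9.1 = 46.1 → 46
  B: 168 + 0.1×(128−168) = 168 − 4 = 164 → 164
rgb(113, 46, 164) = #712ea4.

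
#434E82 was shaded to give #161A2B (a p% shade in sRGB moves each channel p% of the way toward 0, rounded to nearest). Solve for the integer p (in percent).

67%

#434E82 is rgb(67, 78, 130); #161A2B is rgb(22, 26, 43).
On the B channel (widest range): 43 ≈ 130 + (p/100)(0 − 130), so p ≈ 100×(43 − 130)/(0 − 130) = -8700/-130 = 66.92.
p = 67 reproduces all three channels after rounding.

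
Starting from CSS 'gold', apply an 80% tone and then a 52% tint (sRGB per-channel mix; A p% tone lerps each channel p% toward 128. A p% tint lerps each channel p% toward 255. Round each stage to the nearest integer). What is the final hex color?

CSS gold is rgb(255, 215, 0).
Lerp each channel 80% toward 128:
  R: 255 + 0.8×(128−255) = 255 − 101.6 = 153.4 → 153
  G: 215 + 0.8×(128−215) = 215 − 69.6 = 145.4 → 145
  B: 0 + 0.8×(128−0) = 0 + 102.4 = 102.4 → 102
After the tone: rgb(153, 145, 102) = #999166.
A 52% tint moves each channel 52% toward 255:
  R: 153 + 0.52×(255−153) = 153 + 53.04 = 206.04 → 206
  G: 145 + 57.2 = 202.2 → 202
  B: 102 + 0.52×(255−102) = 102 + 79.56 = 181.56 → 182
rgb(206, 202, 182) = #cecab6.

#cecab6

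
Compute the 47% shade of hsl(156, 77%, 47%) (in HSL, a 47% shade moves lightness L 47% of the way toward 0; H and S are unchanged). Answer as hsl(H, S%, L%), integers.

L moves 47% from 47 toward 0: 47 − 22.09 = 24.91 → 25.
H and S are unchanged.

hsl(156, 77%, 25%)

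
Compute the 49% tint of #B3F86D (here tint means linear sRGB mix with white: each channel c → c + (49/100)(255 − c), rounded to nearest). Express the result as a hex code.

#B3F86D is rgb(179, 248, 109).
Lerp each channel 49% toward 255:
  R: 179 + 0.49×(255−179) = 179 + 37.24 = 216.24 → 216
  G: 248 + 0.49×(255−248) = 248 + 3.43 = 251.43 → 251
  B: 109 + 0.49×(255−109) = 109 + 71.54 = 180.54 → 181
rgb(216, 251, 181) = #D8FBB5.

#D8FBB5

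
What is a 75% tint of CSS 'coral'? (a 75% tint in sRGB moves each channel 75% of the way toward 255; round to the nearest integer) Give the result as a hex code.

#FFDFD3

CSS coral is rgb(255, 127, 80).
Per channel, c → c + 0.75(255 − c):
  R: 255 + 0 = 255 → 255
  G: 127 + 0.75×(255−127) = 127 + 96 = 223 → 223
  B: 80 + 0.75×(255−80) = 80 + 131.25 = 211.25 → 211
rgb(255, 223, 211) = #FFDFD3.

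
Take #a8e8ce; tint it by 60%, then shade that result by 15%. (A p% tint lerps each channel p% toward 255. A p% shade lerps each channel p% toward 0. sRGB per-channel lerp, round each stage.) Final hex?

#bbd1c8

#a8e8ce is rgb(168, 232, 206).
Lerp each channel 60% toward 255:
  R: 168 + 52.2 = 220.2 → 220
  G: 232 + 13.8 = 245.8 → 246
  B: 206 + 0.6×(255−206) = 206 + 29.4 = 235.4 → 235
After the tint: rgb(220, 246, 235) = #dcf6eb.
Lerp each channel 15% toward 0:
  R: 220 + 0.15×(0−220) = 220 − 33 = 187 → 187
  G: 246 + 0.15×(0−246) = 246 − 36.9 = 209.1 → 209
  B: 235 − 35.25 = 199.75 → 200
rgb(187, 209, 200) = #bbd1c8.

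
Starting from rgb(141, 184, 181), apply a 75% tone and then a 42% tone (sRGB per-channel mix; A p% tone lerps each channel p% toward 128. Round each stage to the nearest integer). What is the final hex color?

#828888

Per channel, c → c + 0.75(128 − c):
  R: 141 + 0.75×(128−141) = 141 − 9.75 = 131.25 → 131
  G: 184 + 0.75×(128−184) = 184 − 42 = 142 → 142
  B: 181 − 39.75 = 141.25 → 141
After the tone: rgb(131, 142, 141) = #838E8D.
Lerp each channel 42% toward 128:
  R: 131 + 0.42×(128−131) = 131 − 1.26 = 129.74 → 130
  G: 142 + 0.42×(128−142) = 142 − 5.88 = 136.12 → 136
  B: 141 − 5.46 = 135.54 → 136
rgb(130, 136, 136) = #828888.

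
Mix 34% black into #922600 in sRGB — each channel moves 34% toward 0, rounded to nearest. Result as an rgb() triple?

#922600 is rgb(146, 38, 0).
Lerp each channel 34% toward 0:
  R: 146 + 0.34×(0−146) = 146 − 49.64 = 96.36 → 96
  G: 38 + 0.34×(0−38) = 38 − 12.92 = 25.08 → 25
  B: 0 + 0 = 0 → 0

rgb(96, 25, 0)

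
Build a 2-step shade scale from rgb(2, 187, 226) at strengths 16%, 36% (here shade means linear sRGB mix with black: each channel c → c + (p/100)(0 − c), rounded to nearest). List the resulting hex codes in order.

16%: (2→2, 187 − 29.92 = 157.08→157, 226 − 36.16 = 189.84→190) → #029DBE
36%: (2 − 0.72 = 1.28→1, 187 − 67.32 = 119.68→120, 226 − 81.36 = 144.64→145) → #017891

#029DBE, #017891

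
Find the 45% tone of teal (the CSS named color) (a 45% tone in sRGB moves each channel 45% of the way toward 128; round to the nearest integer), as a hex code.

#3A8080

CSS teal is rgb(0, 128, 128).
Per channel, c → c + 0.45(128 − c):
  R: 0 + 0.45×(128−0) = 0 + 57.6 = 57.6 → 58
  G: 128 + 0.45×(128−128) = 128 + 0 = 128 → 128
  B: 128 + 0.45×(128−128) = 128 + 0 = 128 → 128
rgb(58, 128, 128) = #3A8080.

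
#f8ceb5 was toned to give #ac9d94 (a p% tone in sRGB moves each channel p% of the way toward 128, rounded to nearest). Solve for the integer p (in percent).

63%

#f8ceb5 is rgb(248, 206, 181); #ac9d94 is rgb(172, 157, 148).
On the R channel (widest range): 172 ≈ 248 + (p/100)(128 − 248), so p ≈ 100×(172 − 248)/(128 − 248) = -7600/-120 = 63.33.
p = 63 reproduces all three channels after rounding.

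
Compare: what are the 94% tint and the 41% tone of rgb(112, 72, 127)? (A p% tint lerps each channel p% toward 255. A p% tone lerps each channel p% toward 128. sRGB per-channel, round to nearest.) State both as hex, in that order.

94% tint:
  R: 112 + 0.94×(255−112) = 112 + 134.42 = 246.42 → 246
  G: 72 + 172.02 = 244.02 → 244
  B: 127 + 120.32 = 247.32 → 247
  → #f6f4f7
41% tone:
  R: 112 + 6.56 = 118.56 → 119
  G: 72 + 22.96 = 94.96 → 95
  B: 127 + 0.41 = 127.41 → 127
  → #775f7f

#f6f4f7, #775f7f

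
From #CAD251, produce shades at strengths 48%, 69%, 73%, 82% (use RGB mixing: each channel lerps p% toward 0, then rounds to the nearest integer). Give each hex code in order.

#696D2A, #3F4119, #373916, #24260F

#CAD251 is rgb(202, 210, 81).
48%: (202 − 96.96 = 105.04→105, 210 − 100.8 = 109.2→109, 81 − 38.88 = 42.12→42) → #696D2A
69%: (202 − 139.38 = 62.62→63, 210 − 144.9 = 65.1→65, 81 − 55.89 = 25.11→25) → #3F4119
73%: (202 − 147.46 = 54.54→55, 210 − 153.3 = 56.7→57, 81 − 59.13 = 21.87→22) → #373916
82%: (202 − 165.64 = 36.36→36, 210 − 172.2 = 37.8→38, 81 − 66.42 = 14.58→15) → #24260F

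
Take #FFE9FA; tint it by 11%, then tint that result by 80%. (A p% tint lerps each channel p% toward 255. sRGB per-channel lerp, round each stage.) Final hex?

#FFE9FA is rgb(255, 233, 250).
Per channel, c → c + 0.11(255 − c):
  R: 255 + 0 = 255 → 255
  G: 233 + 2.42 = 235.42 → 235
  B: 250 + 0.11×(255−250) = 250 + 0.55 = 250.55 → 251
After the tint: rgb(255, 235, 251) = #FFEBFB.
Lerp each channel 80% toward 255:
  R: 255 + 0.8×(255−255) = 255 + 0 = 255 → 255
  G: 235 + 0.8×(255−235) = 235 + 16 = 251 → 251
  B: 251 + 0.8×(255−251) = 251 + 3.2 = 254.2 → 254
rgb(255, 251, 254) = #FFFBFE.

#FFFBFE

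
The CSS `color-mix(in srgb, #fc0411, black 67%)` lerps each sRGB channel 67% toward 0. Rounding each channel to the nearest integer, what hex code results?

#fc0411 is rgb(252, 4, 17).
A 67% shade moves each channel 67% toward 0:
  R: 252 + 0.67×(0−252) = 252 − 168.84 = 83.16 → 83
  G: 4 + 0.67×(0−4) = 4 − 2.68 = 1.32 → 1
  B: 17 − 11.39 = 5.61 → 6
rgb(83, 1, 6) = #530106.

#530106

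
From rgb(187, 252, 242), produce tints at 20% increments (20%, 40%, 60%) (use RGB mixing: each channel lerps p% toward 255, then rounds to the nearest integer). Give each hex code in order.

#c9fdf5, #d6fdf7, #e4fefa

20%: (187 + 13.6 = 200.6→201, 252 + 0.6 = 252.6→253, 242 + 2.6 = 244.6→245) → #c9fdf5
40%: (187 + 27.2 = 214.2→214, 252 + 1.2 = 253.2→253, 242 + 5.2 = 247.2→247) → #d6fdf7
60%: (187 + 40.8 = 227.8→228, 252 + 1.8 = 253.8→254, 242 + 7.8 = 249.8→250) → #e4fefa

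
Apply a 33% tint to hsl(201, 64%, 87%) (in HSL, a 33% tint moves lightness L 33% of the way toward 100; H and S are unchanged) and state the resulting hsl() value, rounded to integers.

L moves 33% from 87 toward 100: 87 + 4.29 = 91.29 → 91.
H and S are unchanged.

hsl(201, 64%, 91%)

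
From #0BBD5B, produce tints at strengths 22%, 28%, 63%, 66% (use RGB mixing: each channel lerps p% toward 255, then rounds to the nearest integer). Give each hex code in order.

#41CC7F, #4FCF89, #A5E7C2, #ACE9C7

#0BBD5B is rgb(11, 189, 91).
22%: (11 + 53.68 = 64.68→65, 189 + 14.52 = 203.52→204, 91 + 36.08 = 127.08→127) → #41CC7F
28%: (11 + 68.32 = 79.32→79, 189 + 18.48 = 207.48→207, 91 + 45.92 = 136.92→137) → #4FCF89
63%: (11 + 153.72 = 164.72→165, 189 + 41.58 = 230.58→231, 91 + 103.32 = 194.32→194) → #A5E7C2
66%: (11 + 161.04 = 172.04→172, 189 + 43.56 = 232.56→233, 91 + 108.24 = 199.24→199) → #ACE9C7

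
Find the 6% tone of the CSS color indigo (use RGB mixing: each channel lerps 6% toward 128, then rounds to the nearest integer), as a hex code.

#4E0882

CSS indigo is rgb(75, 0, 130).
Per channel, c → c + 0.06(128 − c):
  R: 75 + 3.18 = 78.18 → 78
  G: 0 + 7.68 = 7.68 → 8
  B: 130 + 0.06×(128−130) = 130 − 0.12 = 129.88 → 130
rgb(78, 8, 130) = #4E0882.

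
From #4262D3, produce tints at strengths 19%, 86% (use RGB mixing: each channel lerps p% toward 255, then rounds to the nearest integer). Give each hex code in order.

#4262D3 is rgb(66, 98, 211).
19%: (66 + 35.91 = 101.91→102, 98 + 29.83 = 127.83→128, 211 + 8.36 = 219.36→219) → #6680DB
86%: (66 + 162.54 = 228.54→229, 98 + 135.02 = 233.02→233, 211 + 37.84 = 248.84→249) → #E5E9F9

#6680DB, #E5E9F9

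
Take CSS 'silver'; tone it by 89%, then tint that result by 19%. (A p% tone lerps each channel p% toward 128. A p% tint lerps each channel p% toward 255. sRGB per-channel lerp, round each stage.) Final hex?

CSS silver is rgb(192, 192, 192).
An 89% tone moves each channel 89% toward 128:
  R: 192 + 0.89×(128−192) = 192 − 56.96 = 135.04 → 135
  G: 192 − 56.96 = 135.04 → 135
  B: 192 + 0.89×(128−192) = 192 − 56.96 = 135.04 → 135
After the tone: rgb(135, 135, 135) = #878787.
Lerp each channel 19% toward 255:
  R: 135 + 0.19×(255−135) = 135 + 22.8 = 157.8 → 158
  G: 135 + 0.19×(255−135) = 135 + 22.8 = 157.8 → 158
  B: 135 + 0.19×(255−135) = 135 + 22.8 = 157.8 → 158
rgb(158, 158, 158) = #9E9E9E.

#9E9E9E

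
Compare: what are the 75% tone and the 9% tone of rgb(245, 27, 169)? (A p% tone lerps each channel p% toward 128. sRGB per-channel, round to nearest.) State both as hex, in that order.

75% tone:
  R: 245 − 87.75 = 157.25 → 157
  G: 27 + 0.75×(128−27) = 27 + 75.75 = 102.75 → 103
  B: 169 + 0.75×(128−169) = 169 − 30.75 = 138.25 → 138
  → #9D678A
9% tone:
  R: 245 + 0.09×(128−245) = 245 − 10.53 = 234.47 → 234
  G: 27 + 0.09×(128−27) = 27 + 9.09 = 36.09 → 36
  B: 169 − 3.69 = 165.31 → 165
  → #EA24A5

#9D678A, #EA24A5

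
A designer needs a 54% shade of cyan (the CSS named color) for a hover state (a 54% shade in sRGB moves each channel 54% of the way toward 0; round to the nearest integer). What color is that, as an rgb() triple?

CSS cyan is rgb(0, 255, 255).
A 54% shade moves each channel 54% toward 0:
  R: 0 + 0 = 0 → 0
  G: 255 + 0.54×(0−255) = 255 − 137.7 = 117.3 → 117
  B: 255 + 0.54×(0−255) = 255 − 137.7 = 117.3 → 117

rgb(0, 117, 117)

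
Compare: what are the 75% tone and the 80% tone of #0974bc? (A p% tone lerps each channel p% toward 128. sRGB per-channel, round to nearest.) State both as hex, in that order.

#627d8f, #687e8c

#0974bc is rgb(9, 116, 188).
75% tone:
  R: 9 + 0.75×(128−9) = 9 + 89.25 = 98.25 → 98
  G: 116 + 9 = 125 → 125
  B: 188 − 45 = 143 → 143
  → #627d8f
80% tone:
  R: 9 + 95.2 = 104.2 → 104
  G: 116 + 0.8×(128−116) = 116 + 9.6 = 125.6 → 126
  B: 188 − 48 = 140 → 140
  → #687e8c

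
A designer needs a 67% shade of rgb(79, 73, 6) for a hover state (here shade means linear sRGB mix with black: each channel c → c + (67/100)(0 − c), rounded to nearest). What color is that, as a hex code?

#1a1802

A 67% shade moves each channel 67% toward 0:
  R: 79 + 0.67×(0−79) = 79 − 52.93 = 26.07 → 26
  G: 73 − 48.91 = 24.09 → 24
  B: 6 + 0.67×(0−6) = 6 − 4.02 = 1.98 → 2
rgb(26, 24, 2) = #1a1802.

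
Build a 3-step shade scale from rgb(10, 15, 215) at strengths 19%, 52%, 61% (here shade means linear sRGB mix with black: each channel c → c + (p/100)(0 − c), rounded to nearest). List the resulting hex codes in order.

#080cae, #050767, #040654

19%: (10 − 1.9 = 8.1→8, 15 − 2.85 = 12.15→12, 215 − 40.85 = 174.15→174) → #080cae
52%: (10 − 5.2 = 4.8→5, 15 − 7.8 = 7.2→7, 215 − 111.8 = 103.2→103) → #050767
61%: (10 − 6.1 = 3.9→4, 15 − 9.15 = 5.85→6, 215 − 131.15 = 83.85→84) → #040654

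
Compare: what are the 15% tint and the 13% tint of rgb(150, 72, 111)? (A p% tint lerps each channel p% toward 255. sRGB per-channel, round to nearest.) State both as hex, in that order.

15% tint:
  R: 150 + 0.15×(255−150) = 150 + 15.75 = 165.75 → 166
  G: 72 + 27.45 = 99.45 → 99
  B: 111 + 21.6 = 132.6 → 133
  → #a66385
13% tint:
  R: 150 + 0.13×(255−150) = 150 + 13.65 = 163.65 → 164
  G: 72 + 0.13×(255−72) = 72 + 23.79 = 95.79 → 96
  B: 111 + 18.72 = 129.72 → 130
  → #a46082

#a66385, #a46082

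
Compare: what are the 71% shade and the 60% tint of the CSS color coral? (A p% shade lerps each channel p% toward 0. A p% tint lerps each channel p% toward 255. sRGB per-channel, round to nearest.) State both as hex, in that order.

CSS coral is rgb(255, 127, 80).
71% shade:
  R: 255 + 0.71×(0−255) = 255 − 181.05 = 73.95 → 74
  G: 127 − 90.17 = 36.83 → 37
  B: 80 − 56.8 = 23.2 → 23
  → #4a2517
60% tint:
  R: 255 + 0 = 255 → 255
  G: 127 + 0.6×(255−127) = 127 + 76.8 = 203.8 → 204
  B: 80 + 0.6×(255−80) = 80 + 105 = 185 → 185
  → #ffccb9

#4a2517, #ffccb9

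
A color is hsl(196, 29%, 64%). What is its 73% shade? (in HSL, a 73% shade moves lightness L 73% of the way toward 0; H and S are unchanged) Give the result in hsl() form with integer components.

L moves 73% from 64 toward 0: 64 − 46.72 = 17.28 → 17.
H and S are unchanged.

hsl(196, 29%, 17%)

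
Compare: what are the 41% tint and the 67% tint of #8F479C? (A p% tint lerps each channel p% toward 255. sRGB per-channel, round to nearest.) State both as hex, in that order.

#8F479C is rgb(143, 71, 156).
41% tint:
  R: 143 + 45.92 = 188.92 → 189
  G: 71 + 0.41×(255−71) = 71 + 75.44 = 146.44 → 146
  B: 156 + 0.41×(255−156) = 156 + 40.59 = 196.59 → 197
  → #BD92C5
67% tint:
  R: 143 + 75.04 = 218.04 → 218
  G: 71 + 0.67×(255−71) = 71 + 123.28 = 194.28 → 194
  B: 156 + 66.33 = 222.33 → 222
  → #DAC2DE

#BD92C5, #DAC2DE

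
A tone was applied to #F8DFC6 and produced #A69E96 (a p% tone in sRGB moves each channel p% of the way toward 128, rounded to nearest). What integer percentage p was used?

#F8DFC6 is rgb(248, 223, 198); #A69E96 is rgb(166, 158, 150).
On the R channel (widest range): 166 ≈ 248 + (p/100)(128 − 248), so p ≈ 100×(166 − 248)/(128 − 248) = -8200/-120 = 68.33.
p = 68 reproduces all three channels after rounding.

68%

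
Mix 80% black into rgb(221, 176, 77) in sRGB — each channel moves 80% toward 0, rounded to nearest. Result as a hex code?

An 80% shade moves each channel 80% toward 0:
  R: 221 + 0.8×(0−221) = 221 − 176.8 = 44.2 → 44
  G: 176 − 140.8 = 35.2 → 35
  B: 77 − 61.6 = 15.4 → 15
rgb(44, 35, 15) = #2C230F.

#2C230F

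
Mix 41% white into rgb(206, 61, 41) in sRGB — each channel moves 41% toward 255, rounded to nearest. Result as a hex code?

#E28D81

Per channel, c → c + 0.41(255 − c):
  R: 206 + 0.41×(255−206) = 206 + 20.09 = 226.09 → 226
  G: 61 + 79.54 = 140.54 → 141
  B: 41 + 0.41×(255−41) = 41 + 87.74 = 128.74 → 129
rgb(226, 141, 129) = #E28D81.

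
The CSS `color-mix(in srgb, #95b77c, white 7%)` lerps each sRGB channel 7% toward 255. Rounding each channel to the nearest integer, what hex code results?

#9cbc85

#95b77c is rgb(149, 183, 124).
Per channel, c → c + 0.07(255 − c):
  R: 149 + 0.07×(255−149) = 149 + 7.42 = 156.42 → 156
  G: 183 + 5.04 = 188.04 → 188
  B: 124 + 9.17 = 133.17 → 133
rgb(156, 188, 133) = #9cbc85.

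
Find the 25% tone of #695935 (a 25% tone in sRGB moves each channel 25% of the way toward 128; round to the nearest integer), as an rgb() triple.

rgb(111, 99, 72)

#695935 is rgb(105, 89, 53).
A 25% tone moves each channel 25% toward 128:
  R: 105 + 0.25×(128−105) = 105 + 5.75 = 110.75 → 111
  G: 89 + 0.25×(128−89) = 89 + 9.75 = 98.75 → 99
  B: 53 + 0.25×(128−53) = 53 + 18.75 = 71.75 → 72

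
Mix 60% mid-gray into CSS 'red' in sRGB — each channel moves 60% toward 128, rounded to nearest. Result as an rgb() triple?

CSS red is rgb(255, 0, 0).
Lerp each channel 60% toward 128:
  R: 255 − 76.2 = 178.8 → 179
  G: 0 + 76.8 = 76.8 → 77
  B: 0 + 76.8 = 76.8 → 77

rgb(179, 77, 77)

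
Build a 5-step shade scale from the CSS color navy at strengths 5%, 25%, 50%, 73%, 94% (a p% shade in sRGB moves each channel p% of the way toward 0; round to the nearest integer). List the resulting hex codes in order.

CSS navy is rgb(0, 0, 128).
5%: (0→0, 0→0, 128 − 6.4 = 121.6→122) → #00007a
25%: (0→0, 0→0, 128 − 32 = 96→96) → #000060
50%: (0→0, 0→0, 128 − 64 = 64→64) → #000040
73%: (0→0, 0→0, 128 − 93.44 = 34.56→35) → #000023
94%: (0→0, 0→0, 128 − 120.32 = 7.68→8) → #000008

#00007a, #000060, #000040, #000023, #000008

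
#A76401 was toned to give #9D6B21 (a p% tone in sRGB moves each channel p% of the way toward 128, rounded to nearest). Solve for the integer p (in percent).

#A76401 is rgb(167, 100, 1); #9D6B21 is rgb(157, 107, 33).
On the B channel (widest range): 33 ≈ 1 + (p/100)(128 − 1), so p ≈ 100×(33 − 1)/(128 − 1) = 3200/127 = 25.20.
p = 25 reproduces all three channels after rounding.

25%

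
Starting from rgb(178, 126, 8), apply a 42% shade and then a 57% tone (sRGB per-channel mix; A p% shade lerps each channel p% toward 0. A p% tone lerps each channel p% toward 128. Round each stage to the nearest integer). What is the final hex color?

#75684B

Per channel, c → c + 0.42(0 − c):
  R: 178 + 0.42×(0−178) = 178 − 74.76 = 103.24 → 103
  G: 126 − 52.92 = 73.08 → 73
  B: 8 − 3.36 = 4.64 → 5
After the shade: rgb(103, 73, 5) = #674905.
A 57% tone moves each channel 57% toward 128:
  R: 103 + 0.57×(128−103) = 103 + 14.25 = 117.25 → 117
  G: 73 + 0.57×(128−73) = 73 + 31.35 = 104.35 → 104
  B: 5 + 0.57×(128−5) = 5 + 70.11 = 75.11 → 75
rgb(117, 104, 75) = #75684B.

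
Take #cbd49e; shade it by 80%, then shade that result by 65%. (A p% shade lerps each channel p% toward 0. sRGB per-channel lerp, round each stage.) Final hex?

#0e0f0b

#cbd49e is rgb(203, 212, 158).
An 80% shade moves each channel 80% toward 0:
  R: 203 − 162.4 = 40.6 → 41
  G: 212 + 0.8×(0−212) = 212 − 169.6 = 42.4 → 42
  B: 158 + 0.8×(0−158) = 158 − 126.4 = 31.6 → 32
After the shade: rgb(41, 42, 32) = #292a20.
A 65% shade moves each channel 65% toward 0:
  R: 41 − 26.65 = 14.35 → 14
  G: 42 + 0.65×(0−42) = 42 − 27.3 = 14.7 → 15
  B: 32 + 0.65×(0−32) = 32 − 20.8 = 11.2 → 11
rgb(14, 15, 11) = #0e0f0b.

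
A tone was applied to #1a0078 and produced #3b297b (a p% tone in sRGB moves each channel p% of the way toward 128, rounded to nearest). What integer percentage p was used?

#1a0078 is rgb(26, 0, 120); #3b297b is rgb(59, 41, 123).
On the G channel (widest range): 41 ≈ 0 + (p/100)(128 − 0), so p ≈ 100×(41 − 0)/(128 − 0) = 4100/128 = 32.03.
p = 32 reproduces all three channels after rounding.

32%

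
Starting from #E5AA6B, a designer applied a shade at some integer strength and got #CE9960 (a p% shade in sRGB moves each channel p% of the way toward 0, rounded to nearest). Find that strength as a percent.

#E5AA6B is rgb(229, 170, 107); #CE9960 is rgb(206, 153, 96).
On the R channel (widest range): 206 ≈ 229 + (p/100)(0 − 229), so p ≈ 100×(206 − 229)/(0 − 229) = -2300/-229 = 10.04.
p = 10 reproduces all three channels after rounding.

10%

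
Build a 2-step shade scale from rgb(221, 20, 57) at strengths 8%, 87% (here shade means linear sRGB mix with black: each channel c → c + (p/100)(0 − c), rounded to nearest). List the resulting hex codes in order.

#CB1234, #1D0307

8%: (221 − 17.68 = 203.32→203, 20 − 1.6 = 18.4→18, 57 − 4.56 = 52.44→52) → #CB1234
87%: (221 − 192.27 = 28.73→29, 20 − 17.4 = 2.6→3, 57 − 49.59 = 7.41→7) → #1D0307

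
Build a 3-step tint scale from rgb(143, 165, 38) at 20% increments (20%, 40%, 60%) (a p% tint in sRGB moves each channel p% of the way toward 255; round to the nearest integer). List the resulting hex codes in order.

20%: (143 + 22.4 = 165.4→165, 165 + 18 = 183→183, 38 + 43.4 = 81.4→81) → #a5b751
40%: (143 + 44.8 = 187.8→188, 165 + 36 = 201→201, 38 + 86.8 = 124.8→125) → #bcc97d
60%: (143 + 67.2 = 210.2→210, 165 + 54 = 219→219, 38 + 130.2 = 168.2→168) → #d2dba8

#a5b751, #bcc97d, #d2dba8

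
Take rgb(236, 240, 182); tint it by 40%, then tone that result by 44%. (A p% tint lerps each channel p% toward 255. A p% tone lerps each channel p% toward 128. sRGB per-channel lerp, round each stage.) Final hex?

A 40% tint moves each channel 40% toward 255:
  R: 236 + 0.4×(255−236) = 236 + 7.6 = 243.6 → 244
  G: 240 + 6 = 246 → 246
  B: 182 + 0.4×(255−182) = 182 + 29.2 = 211.2 → 211
After the tint: rgb(244, 246, 211) = #F4F6D3.
A 44% tone moves each channel 44% toward 128:
  R: 244 − 51.04 = 192.96 → 193
  G: 246 − 51.92 = 194.08 → 194
  B: 211 − 36.52 = 174.48 → 174
rgb(193, 194, 174) = #C1C2AE.

#C1C2AE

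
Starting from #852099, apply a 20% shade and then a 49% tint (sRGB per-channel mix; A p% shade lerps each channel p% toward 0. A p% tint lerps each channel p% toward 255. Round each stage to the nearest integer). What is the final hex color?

#b38abb

#852099 is rgb(133, 32, 153).
A 20% shade moves each channel 20% toward 0:
  R: 133 + 0.2×(0−133) = 133 − 26.6 = 106.4 → 106
  G: 32 − 6.4 = 25.6 → 26
  B: 153 − 30.6 = 122.4 → 122
After the shade: rgb(106, 26, 122) = #6a1a7a.
A 49% tint moves each channel 49% toward 255:
  R: 106 + 0.49×(255−106) = 106 + 73.01 = 179.01 → 179
  G: 26 + 0.49×(255−26) = 26 + 112.21 = 138.21 → 138
  B: 122 + 0.49×(255−122) = 122 + 65.17 = 187.17 → 187
rgb(179, 138, 187) = #b38abb.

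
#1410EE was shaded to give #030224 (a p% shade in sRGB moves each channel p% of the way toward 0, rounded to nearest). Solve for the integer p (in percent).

#1410EE is rgb(20, 16, 238); #030224 is rgb(3, 2, 36).
On the B channel (widest range): 36 ≈ 238 + (p/100)(0 − 238), so p ≈ 100×(36 − 238)/(0 − 238) = -20200/-238 = 84.87.
p = 85 reproduces all three channels after rounding.

85%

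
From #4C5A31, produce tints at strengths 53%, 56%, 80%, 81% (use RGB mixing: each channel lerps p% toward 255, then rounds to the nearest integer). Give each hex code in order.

#ABB19E, #B0B6A4, #DBDED6, #DDE0D8

#4C5A31 is rgb(76, 90, 49).
53%: (76 + 94.87 = 170.87→171, 90 + 87.45 = 177.45→177, 49 + 109.18 = 158.18→158) → #ABB19E
56%: (76 + 100.24 = 176.24→176, 90 + 92.4 = 182.4→182, 49 + 115.36 = 164.36→164) → #B0B6A4
80%: (76 + 143.2 = 219.2→219, 90 + 132 = 222→222, 49 + 164.8 = 213.8→214) → #DBDED6
81%: (76 + 144.99 = 220.99→221, 90 + 133.65 = 223.65→224, 49 + 166.86 = 215.86→216) → #DDE0D8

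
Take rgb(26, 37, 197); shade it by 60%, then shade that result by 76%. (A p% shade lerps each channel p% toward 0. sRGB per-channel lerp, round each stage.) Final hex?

Per channel, c → c + 0.6(0 − c):
  R: 26 − 15.6 = 10.4 → 10
  G: 37 + 0.6×(0−37) = 37 − 22.2 = 14.8 → 15
  B: 197 − 118.2 = 78.8 → 79
After the shade: rgb(10, 15, 79) = #0a0f4f.
Lerp each channel 76% toward 0:
  R: 10 + 0.76×(0−10) = 10 − 7.6 = 2.4 → 2
  G: 15 − 11.4 = 3.6 → 4
  B: 79 − 60.04 = 18.96 → 19
rgb(2, 4, 19) = #020413.

#020413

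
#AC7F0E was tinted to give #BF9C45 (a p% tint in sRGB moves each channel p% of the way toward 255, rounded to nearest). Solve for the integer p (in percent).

#AC7F0E is rgb(172, 127, 14); #BF9C45 is rgb(191, 156, 69).
On the B channel (widest range): 69 ≈ 14 + (p/100)(255 − 14), so p ≈ 100×(69 − 14)/(255 − 14) = 5500/241 = 22.82.
p = 23 reproduces all three channels after rounding.

23%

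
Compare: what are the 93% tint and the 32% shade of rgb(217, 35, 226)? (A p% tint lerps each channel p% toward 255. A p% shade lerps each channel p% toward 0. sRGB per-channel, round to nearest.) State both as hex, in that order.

93% tint:
  R: 217 + 0.93×(255−217) = 217 + 35.34 = 252.34 → 252
  G: 35 + 204.6 = 239.6 → 240
  B: 226 + 26.97 = 252.97 → 253
  → #fcf0fd
32% shade:
  R: 217 + 0.32×(0−217) = 217 − 69.44 = 147.56 → 148
  G: 35 − 11.2 = 23.8 → 24
  B: 226 − 72.32 = 153.68 → 154
  → #94189a

#fcf0fd, #94189a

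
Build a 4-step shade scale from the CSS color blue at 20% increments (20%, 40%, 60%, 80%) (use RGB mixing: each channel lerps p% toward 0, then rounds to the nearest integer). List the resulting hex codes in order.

CSS blue is rgb(0, 0, 255).
20%: (0→0, 0→0, 255 − 51 = 204→204) → #0000cc
40%: (0→0, 0→0, 255 − 102 = 153→153) → #000099
60%: (0→0, 0→0, 255 − 153 = 102→102) → #000066
80%: (0→0, 0→0, 255 − 204 = 51→51) → #000033

#0000cc, #000099, #000066, #000033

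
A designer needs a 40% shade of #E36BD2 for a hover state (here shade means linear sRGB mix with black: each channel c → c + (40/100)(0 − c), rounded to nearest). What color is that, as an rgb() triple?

rgb(136, 64, 126)

#E36BD2 is rgb(227, 107, 210).
Lerp each channel 40% toward 0:
  R: 227 + 0.4×(0−227) = 227 − 90.8 = 136.2 → 136
  G: 107 − 42.8 = 64.2 → 64
  B: 210 − 84 = 126 → 126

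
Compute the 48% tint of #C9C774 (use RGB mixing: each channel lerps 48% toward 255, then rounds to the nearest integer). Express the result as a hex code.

#E3E2B7

#C9C774 is rgb(201, 199, 116).
Per channel, c → c + 0.48(255 − c):
  R: 201 + 25.92 = 226.92 → 227
  G: 199 + 0.48×(255−199) = 199 + 26.88 = 225.88 → 226
  B: 116 + 0.48×(255−116) = 116 + 66.72 = 182.72 → 183
rgb(227, 226, 183) = #E3E2B7.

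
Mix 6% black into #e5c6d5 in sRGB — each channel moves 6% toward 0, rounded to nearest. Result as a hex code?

#d7bac8

#e5c6d5 is rgb(229, 198, 213).
A 6% shade moves each channel 6% toward 0:
  R: 229 + 0.06×(0−229) = 229 − 13.74 = 215.26 → 215
  G: 198 − 11.88 = 186.12 → 186
  B: 213 − 12.78 = 200.22 → 200
rgb(215, 186, 200) = #d7bac8.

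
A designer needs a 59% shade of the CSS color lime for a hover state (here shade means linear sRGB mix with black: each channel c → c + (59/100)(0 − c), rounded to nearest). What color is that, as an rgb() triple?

rgb(0, 105, 0)

CSS lime is rgb(0, 255, 0).
Per channel, c → c + 0.59(0 − c):
  R: 0 + 0.59×(0−0) = 0 + 0 = 0 → 0
  G: 255 + 0.59×(0−255) = 255 − 150.45 = 104.55 → 105
  B: 0 + 0 = 0 → 0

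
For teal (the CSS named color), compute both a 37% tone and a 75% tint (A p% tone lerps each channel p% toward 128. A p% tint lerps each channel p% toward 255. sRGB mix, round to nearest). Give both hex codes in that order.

#2F8080, #BFDFDF

CSS teal is rgb(0, 128, 128).
37% tone:
  R: 0 + 0.37×(128−0) = 0 + 47.36 = 47.36 → 47
  G: 128 + 0.37×(128−128) = 128 + 0 = 128 → 128
  B: 128 + 0 = 128 → 128
  → #2F8080
75% tint:
  R: 0 + 0.75×(255−0) = 0 + 191.25 = 191.25 → 191
  G: 128 + 0.75×(255−128) = 128 + 95.25 = 223.25 → 223
  B: 128 + 0.75×(255−128) = 128 + 95.25 = 223.25 → 223
  → #BFDFDF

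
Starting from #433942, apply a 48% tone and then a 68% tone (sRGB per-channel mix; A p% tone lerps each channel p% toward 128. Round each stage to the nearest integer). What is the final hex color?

#767476

#433942 is rgb(67, 57, 66).
Per channel, c → c + 0.48(128 − c):
  R: 67 + 0.48×(128−67) = 67 + 29.28 = 96.28 → 96
  G: 57 + 34.08 = 91.08 → 91
  B: 66 + 0.48×(128−66) = 66 + 29.76 = 95.76 → 96
After the tone: rgb(96, 91, 96) = #605b60.
Lerp each channel 68% toward 128:
  R: 96 + 21.76 = 117.76 → 118
  G: 91 + 0.68×(128−91) = 91 + 25.16 = 116.16 → 116
  B: 96 + 0.68×(128−96) = 96 + 21.76 = 117.76 → 118
rgb(118, 116, 118) = #767476.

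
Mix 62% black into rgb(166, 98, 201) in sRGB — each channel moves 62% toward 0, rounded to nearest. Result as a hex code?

#3f254c

Per channel, c → c + 0.62(0 − c):
  R: 166 + 0.62×(0−166) = 166 − 102.92 = 63.08 → 63
  G: 98 − 60.76 = 37.24 → 37
  B: 201 + 0.62×(0−201) = 201 − 124.62 = 76.38 → 76
rgb(63, 37, 76) = #3f254c.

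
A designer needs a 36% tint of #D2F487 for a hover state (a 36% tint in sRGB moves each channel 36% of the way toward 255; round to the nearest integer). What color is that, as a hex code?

#E2F8B2

#D2F487 is rgb(210, 244, 135).
Per channel, c → c + 0.36(255 − c):
  R: 210 + 0.36×(255−210) = 210 + 16.2 = 226.2 → 226
  G: 244 + 3.96 = 247.96 → 248
  B: 135 + 43.2 = 178.2 → 178
rgb(226, 248, 178) = #E2F8B2.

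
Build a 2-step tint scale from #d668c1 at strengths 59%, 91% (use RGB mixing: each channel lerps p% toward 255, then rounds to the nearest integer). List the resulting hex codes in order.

#d668c1 is rgb(214, 104, 193).
59%: (214 + 24.19 = 238.19→238, 104 + 89.09 = 193.09→193, 193 + 36.58 = 229.58→230) → #eec1e6
91%: (214 + 37.31 = 251.31→251, 104 + 137.41 = 241.41→241, 193 + 56.42 = 249.42→249) → #fbf1f9

#eec1e6, #fbf1f9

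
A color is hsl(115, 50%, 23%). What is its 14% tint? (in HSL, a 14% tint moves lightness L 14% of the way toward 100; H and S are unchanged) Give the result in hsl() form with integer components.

L moves 14% from 23 toward 100: 23 + 10.78 = 33.78 → 34.
H and S are unchanged.

hsl(115, 50%, 34%)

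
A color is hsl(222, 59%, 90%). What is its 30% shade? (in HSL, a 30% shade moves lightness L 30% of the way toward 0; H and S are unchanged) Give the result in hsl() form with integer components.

L moves 30% from 90 toward 0: 90 − 27 = 63 → 63.
H and S are unchanged.

hsl(222, 59%, 63%)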